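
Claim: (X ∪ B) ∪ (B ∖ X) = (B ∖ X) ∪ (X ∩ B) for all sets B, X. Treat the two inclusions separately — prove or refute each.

(⊆) fails; (⊇) holds.

(⟹) This inclusion fails. Take B = ∅, X = {1}; then 1 ∈ (X ∪ B) ∪ (B ∖ X) but 1 ∉ (B ∖ X) ∪ (X ∩ B).

(⟸) Let x ∈ (B ∖ X) ∪ (X ∩ B). Then either x ∈ B and x ∉ X; or x ∈ B ∩ X. In each case x ∈ (X ∪ B) ∪ (B ∖ X), so (B ∖ X) ∪ (X ∩ B) ⊆ (X ∪ B) ∪ (B ∖ X).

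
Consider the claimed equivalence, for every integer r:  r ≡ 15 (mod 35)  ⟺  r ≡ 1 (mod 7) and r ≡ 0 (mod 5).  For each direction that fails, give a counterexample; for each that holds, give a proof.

Both directions hold.

(⇐) If r ≡ 1 (mod 7) and r ≡ 0 (mod 5), then by the Chinese remainder theorem r ≡ 15 (mod 35). This is exactly r ≡ 15 (mod 35).

(⇒) Suppose r ≡ 15 (mod 35); write r = 35j + 15. Since 7 ∣ 35, reducing mod 7 gives r ≡ 15 ≡ 1 (mod 7); since 5 ∣ 35, reducing mod 5 gives r ≡ 15 ≡ 0 (mod 5).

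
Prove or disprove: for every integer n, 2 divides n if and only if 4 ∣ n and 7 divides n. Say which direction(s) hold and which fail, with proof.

Only the converse holds.

(⇒) This fails: take n = 2. Certainly 2 ∣ 2, but 4 ∤ 2.

(⇐) Suppose 4 ∣ n and 7 ∣ n. Any common multiple of 4 and 7 is a multiple of their lcm; here gcd(4, 7) = 1, so lcm(4, 7) = 4·7 = 28, so 28 ∣ n. Since 2 ∣ 28, it follows that 2 ∣ n.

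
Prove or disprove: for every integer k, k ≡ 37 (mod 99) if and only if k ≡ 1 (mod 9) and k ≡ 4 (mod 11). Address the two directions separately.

Both directions hold.

Forward direction. Suppose k ≡ 37 (mod 99); write k = 99j + 37. Since 9 ∣ 99, reducing mod 9 gives k ≡ 37 ≡ 1 (mod 9); since 11 ∣ 99, reducing mod 11 gives k ≡ 37 ≡ 4 (mod 11).

Converse. If k ≡ 1 (mod 9) and k ≡ 4 (mod 11), then by the Chinese remainder theorem k ≡ 37 (mod 99). This is exactly k ≡ 37 (mod 99).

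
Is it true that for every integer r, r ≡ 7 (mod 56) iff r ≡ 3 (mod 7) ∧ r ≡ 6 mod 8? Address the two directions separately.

Both directions fail.

(→) This fails: r = 7 gives 7 ≡ 7 (mod 56) but 7 ≡ 0 (mod 7), so the conjunction on the right does not hold.

(←) This fails: r = 38 satisfies both congruences on the right (38 ≡ 3 mod 7 and 38 ≡ 6 mod 8) yet 38 ≡ 38 (mod 56), not 7.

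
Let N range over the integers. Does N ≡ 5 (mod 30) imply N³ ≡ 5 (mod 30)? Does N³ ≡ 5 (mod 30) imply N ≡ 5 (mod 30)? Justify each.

[⇒] Suppose N ≡ 5 (mod 30). Write N = 30j + 5. Then (30j + 5)³ = 27000j³ + 13500j² + 2250j + 125 = 30(900j³ + 450j² + 75j + 4) + 5, so N³ ≡ 5 (mod 30).

[⇐] Conversely, suppose N³ ≡ 5 (mod 30). The only residue r in {0, …, 29} with r³ ≡ 5 (mod 30) is r = 5, so N ≡ 5 (mod 30).

Equivalent; both directions hold.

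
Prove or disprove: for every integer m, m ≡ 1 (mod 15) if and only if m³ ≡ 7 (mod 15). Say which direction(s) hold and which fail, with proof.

(→) This fails: take m = 1. Then 1 ≡ 1 (mod 15), but 1³ = 1 ≡ 1 (mod 15), not 7.

(←) This fails: take m = 13. Then 13³ = 2197 ≡ 7 (mod 15), yet 13 ≡ 13 (mod 15), not 1.

Neither direction holds.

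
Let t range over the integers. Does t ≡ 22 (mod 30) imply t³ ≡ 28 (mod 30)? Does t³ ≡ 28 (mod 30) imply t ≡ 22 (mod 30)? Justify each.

The biconditional holds.

(⇒) Suppose t ≡ 22 (mod 30). Write t = 30j + 22. Then (30j + 22)³ = 27000j³ + 59400j² + 43560j + 10648 = 30(900j³ + 1980j² + 1452j + 354) + 28, so t³ ≡ 28 (mod 30).

(⇐) Conversely, suppose t³ ≡ 28 (mod 30). The only residue r in {0, …, 29} with r³ ≡ 28 (mod 30) is r = 22, so t ≡ 22 (mod 30).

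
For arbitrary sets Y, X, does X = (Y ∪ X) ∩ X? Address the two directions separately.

The two sets are equal.

Forward inclusion. Let x ∈ X. Then either x ∈ X and x ∉ Y; or x ∈ Y ∩ X. In each case x ∈ (Y ∪ X) ∩ X, so X ⊆ (Y ∪ X) ∩ X.

Reverse inclusion. Let x ∈ (Y ∪ X) ∩ X. Then either x ∈ X and x ∉ Y; or x ∈ Y ∩ X. In each case x ∈ X, so (Y ∪ X) ∩ X ⊆ X.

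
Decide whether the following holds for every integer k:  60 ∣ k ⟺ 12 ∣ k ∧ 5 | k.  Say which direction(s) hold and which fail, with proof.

Both directions hold.

(→) If 60 ∣ k, write k = 60q. Since 60 = 5·12, k = 12·(5q), so 12 ∣ k; and since 60 = 12·5, k = 5·(12q), so 5 ∣ k.

(←) Suppose 12 ∣ k and 5 ∣ k. Any common multiple of 12 and 5 is a multiple of their lcm; here gcd(12, 5) = 1, so lcm(12, 5) = 12·5 = 60, so 60 ∣ k.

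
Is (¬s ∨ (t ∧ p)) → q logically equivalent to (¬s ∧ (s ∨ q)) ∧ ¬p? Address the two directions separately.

Only the reverse direction holds.

[⇒] This fails. Under t = F, q = F, s = T, p = F, the left side is true but the right side is false.

[⇐] Assume the antecedent. If t is true, the antecedent forces (t = T, q = T, s = F, p = F), and (¬s ∨ (t ∧ p)) → q holds there. If t is false, the antecedent forces (t = F, q = T, s = F, p = F), and (¬s ∨ (t ∧ p)) → q holds there. Either way (¬s ∨ (t ∧ p)) → q holds.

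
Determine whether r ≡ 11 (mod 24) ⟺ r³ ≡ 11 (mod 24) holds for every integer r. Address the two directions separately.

(⇐) Suppose r³ ≡ 11 (mod 24). The only residue r in {0, …, 23} with r³ ≡ 11 (mod 24) is r = 11, so r ≡ 11 (mod 24).

(⇒) Suppose r ≡ 11 (mod 24). Write r = 24j + 11. Then (24j + 11)³ = 13824j³ + 19008j² + 8712j + 1331 = 24(576j³ + 792j² + 363j + 55) + 11, so r³ ≡ 11 (mod 24).

Equivalent; both directions hold.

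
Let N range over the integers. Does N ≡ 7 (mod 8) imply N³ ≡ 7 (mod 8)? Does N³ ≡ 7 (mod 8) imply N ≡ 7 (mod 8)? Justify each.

Both directions hold; the statement is true.

(←) Suppose N³ ≡ 7 (mod 8). The only residue r in {0, …, 7} with r³ ≡ 7 (mod 8) is r = 7, so N ≡ 7 (mod 8).

(→) Suppose N ≡ 7 (mod 8). Write N = 8j + 7. Then (8j + 7)³ = 512j³ + 1344j² + 1176j + 343 = 8(64j³ + 168j² + 147j + 42) + 7, so N³ ≡ 7 (mod 8).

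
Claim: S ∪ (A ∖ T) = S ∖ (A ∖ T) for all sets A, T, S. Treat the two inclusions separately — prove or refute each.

(⊆) This inclusion fails. Take A = {1}, T = ∅, S = ∅; then 1 ∈ S ∪ (A ∖ T) but 1 ∉ S ∖ (A ∖ T).

(⊇) Let x ∈ S ∖ (A ∖ T). Then either x ∈ S and x ∉ A, T; or x ∈ T ∩ S and x ∉ A; or x ∈ A ∩ T ∩ S. In each case x ∈ S ∪ (A ∖ T), so S ∖ (A ∖ T) ⊆ S ∪ (A ∖ T).

Only the reverse inclusion holds.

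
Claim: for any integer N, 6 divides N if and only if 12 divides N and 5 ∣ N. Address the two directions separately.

Only the converse holds.

Forward direction. This fails: take N = 6. Certainly 6 ∣ 6, but 12 ∤ 6.

Converse. Suppose 12 ∣ N and 5 ∣ N. Any common multiple of 12 and 5 is a multiple of their lcm; here gcd(12, 5) = 1, so lcm(12, 5) = 12·5 = 60, so 60 ∣ N. Since 6 ∣ 60, it follows that 6 ∣ N.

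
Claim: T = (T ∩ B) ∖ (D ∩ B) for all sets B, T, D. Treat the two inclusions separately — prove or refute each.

Only the reverse inclusion holds.

Forward inclusion. This inclusion fails. Take B = ∅, T = {1}, D = ∅; then 1 ∈ T but 1 ∉ (T ∩ B) ∖ (D ∩ B).

Reverse inclusion. Let x ∈ (T ∩ B) ∖ (D ∩ B). Then x ∈ B ∩ T and x ∉ D, from which x ∈ T.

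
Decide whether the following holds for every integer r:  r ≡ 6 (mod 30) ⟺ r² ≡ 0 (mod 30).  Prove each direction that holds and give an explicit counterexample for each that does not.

Neither implication holds.

Forward direction. This fails: take r = 6. Then 6 ≡ 6 (mod 30), but 6² = 36 ≡ 6 (mod 30), not 0.

Converse. This fails: take r = 0. Then 0² = 0 ≡ 0 (mod 30), yet 0 ≡ 0 (mod 30), not 6.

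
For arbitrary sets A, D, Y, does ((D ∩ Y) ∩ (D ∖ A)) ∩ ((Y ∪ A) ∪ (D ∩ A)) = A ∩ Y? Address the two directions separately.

Neither inclusion holds.

(⊆) This inclusion fails. Take A = ∅, D = {1}, Y = {1}; then 1 ∈ ((D ∩ Y) ∩ (D ∖ A)) ∩ ((Y ∪ A) ∪ (D ∩ A)) but 1 ∉ A ∩ Y.

(⊇) This inclusion fails. Take A = {1}, D = ∅, Y = {1}; then 1 ∈ A ∩ Y but 1 ∉ ((D ∩ Y) ∩ (D ∖ A)) ∩ ((Y ∪ A) ∪ (D ∩ A)).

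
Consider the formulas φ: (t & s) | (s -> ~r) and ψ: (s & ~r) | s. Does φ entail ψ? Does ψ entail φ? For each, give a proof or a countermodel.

(→) This fails. Under r = F, s = F, t = F, the left side is true but the right side is false.

(←) This fails. Under r = T, s = T, t = F, the left side is false but the right side is true.

(⇒) fails and (⇐) fails.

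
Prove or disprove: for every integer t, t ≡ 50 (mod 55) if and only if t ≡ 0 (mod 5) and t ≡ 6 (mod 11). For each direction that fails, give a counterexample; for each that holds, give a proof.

The biconditional holds.

(⇒) Suppose t ≡ 50 (mod 55); write t = 55j + 50. Since 5 ∣ 55, reducing mod 5 gives t ≡ 50 ≡ 0 (mod 5); since 11 ∣ 55, reducing mod 11 gives t ≡ 50 ≡ 6 (mod 11).

(⇐) Conversely, if t ≡ 0 (mod 5) and t ≡ 6 (mod 11), then by the Chinese remainder theorem t ≡ 50 (mod 55). This is exactly t ≡ 50 (mod 55).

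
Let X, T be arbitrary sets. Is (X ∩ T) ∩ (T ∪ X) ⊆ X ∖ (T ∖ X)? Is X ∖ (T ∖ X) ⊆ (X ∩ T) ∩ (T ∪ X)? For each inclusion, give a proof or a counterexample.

Only the forward inclusion holds.

Forward inclusion. Let x ∈ (X ∩ T) ∩ (T ∪ X). Then x ∈ X ∩ T, from which x ∈ X ∖ (T ∖ X).

Reverse inclusion. This inclusion fails. Take X = {1}, T = ∅; then 1 ∈ X ∖ (T ∖ X) but 1 ∉ (X ∩ T) ∩ (T ∪ X).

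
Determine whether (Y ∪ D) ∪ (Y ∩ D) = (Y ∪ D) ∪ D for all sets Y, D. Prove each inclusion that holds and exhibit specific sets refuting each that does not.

The two sets are equal.

(⊇) Let x ∈ (Y ∪ D) ∪ D. Then either x ∈ Y and x ∉ D; or x ∈ D and x ∉ Y; or x ∈ Y ∩ D. In each case x ∈ (Y ∪ D) ∪ (Y ∩ D), so (Y ∪ D) ∪ D ⊆ (Y ∪ D) ∪ (Y ∩ D).

(⊆) Let x ∈ (Y ∪ D) ∪ (Y ∩ D). Then either x ∈ Y and x ∉ D; or x ∈ D and x ∉ Y; or x ∈ Y ∩ D. In each case x ∈ (Y ∪ D) ∪ D, so (Y ∪ D) ∪ (Y ∩ D) ⊆ (Y ∪ D) ∪ D.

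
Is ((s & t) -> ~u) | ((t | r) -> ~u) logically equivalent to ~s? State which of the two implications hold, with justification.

(→) This fails. Under s = T, u = F, r = F, t = F, the left side is true but the right side is false.

(←) Assume the antecedent. If s is true, the antecedent cannot hold. If s is false, the consequent reduces to true regardless of the other variables. Either way the consequent holds.

Not equivalent: only (⇐) holds.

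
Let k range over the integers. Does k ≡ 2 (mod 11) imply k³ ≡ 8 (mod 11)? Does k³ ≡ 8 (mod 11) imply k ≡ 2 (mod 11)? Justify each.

Forward direction. Suppose k ≡ 2 (mod 11). Write k = 11j + 2. Then (11j + 2)³ = 1331j³ + 726j² + 132j + 8 = 11(121j³ + 66j² + 12j) + 8, so k³ ≡ 8 (mod 11).

Converse. For the converse, argue contrapositively. If k ≢ 2 (mod 11), then k is congruent to one of 0, 1, 3, 4, 5, 6, 7, 8, 9, 10 modulo 11, and these give k³ ≡ 0, 1, 5, 9, 4, 7, 2, 6, 3, 10 respectively — never 8.

Both directions hold; the statement is true.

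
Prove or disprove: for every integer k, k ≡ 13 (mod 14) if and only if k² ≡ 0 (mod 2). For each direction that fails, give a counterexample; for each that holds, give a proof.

Forward direction. This fails: take k = 13. Then 13 ≡ 13 (mod 14), but 13² = 169 ≡ 1 (mod 2), not 0.

Converse. This fails: take k = 0. Then 0² = 0 ≡ 0 (mod 2), yet 0 ≡ 0 (mod 14), not 13.

Neither implication holds.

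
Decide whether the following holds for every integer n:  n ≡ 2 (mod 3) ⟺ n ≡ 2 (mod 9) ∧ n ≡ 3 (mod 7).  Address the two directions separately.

(→) This fails: n = 2 gives 2 ≡ 2 (mod 3) but 2 ≡ 2 (mod 7), so the conjunction on the right does not hold.

(←) Conversely, if n ≡ 2 (mod 9) and n ≡ 3 (mod 7), then by the Chinese remainder theorem n ≡ 38 (mod 63). Since 38 ≡ 2 (mod 3) and 3 ∣ 63, we get n ≡ 2 (mod 3).

Not equivalent: only (⇐) holds.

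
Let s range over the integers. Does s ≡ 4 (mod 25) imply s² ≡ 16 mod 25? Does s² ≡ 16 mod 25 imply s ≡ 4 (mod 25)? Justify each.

(⇒) Suppose s ≡ 4 (mod 25). Write s = 25j + 4. Then (25j + 4)² = 625j² + 200j + 16 = 25(25j² + 8j) + 16, so s² ≡ 16 (mod 25).

(⇐) This fails: take s = 21. Then 21² = 441 ≡ 16 (mod 25), yet 21 ≡ 21 (mod 25), not 4.

The forward direction holds; the converse fails.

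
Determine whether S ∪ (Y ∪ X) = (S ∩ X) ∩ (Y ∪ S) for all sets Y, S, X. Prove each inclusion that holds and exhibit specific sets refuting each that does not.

(⊆) This inclusion fails. Take Y = {1}, S = ∅, X = ∅; then 1 ∈ S ∪ (Y ∪ X) but 1 ∉ (S ∩ X) ∩ (Y ∪ S).

(⊇) Let x ∈ (S ∩ X) ∩ (Y ∪ S). Then either x ∈ S ∩ X and x ∉ Y; or x ∈ Y ∩ S ∩ X. In each case x ∈ S ∪ (Y ∪ X), so (S ∩ X) ∩ (Y ∪ S) ⊆ S ∪ (Y ∪ X).

Only the reverse inclusion holds.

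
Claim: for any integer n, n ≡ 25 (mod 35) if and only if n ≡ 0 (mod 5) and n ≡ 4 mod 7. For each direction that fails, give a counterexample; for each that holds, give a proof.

Forward direction. Suppose n ≡ 25 (mod 35); write n = 35j + 25. Since 5 ∣ 35, reducing mod 5 gives n ≡ 25 ≡ 0 (mod 5); since 7 ∣ 35, reducing mod 7 gives n ≡ 25 ≡ 4 (mod 7).

Converse. If n ≡ 0 (mod 5) and n ≡ 4 (mod 7), then by the Chinese remainder theorem n ≡ 25 (mod 35). This is exactly n ≡ 25 (mod 35).

Both implications hold.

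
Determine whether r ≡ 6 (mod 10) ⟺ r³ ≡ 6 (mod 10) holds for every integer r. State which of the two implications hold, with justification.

Both implications hold.

(⟹) Suppose r ≡ 6 (mod 10). Write r = 10j + 6. Then (10j + 6)³ = 1000j³ + 1800j² + 1080j + 216 = 10(100j³ + 180j² + 108j + 21) + 6, so r³ ≡ 6 (mod 10).

(⟸) Conversely, suppose r³ ≡ 6 (mod 10). The only residue r in {0, …, 9} with r³ ≡ 6 (mod 10) is r = 6, so r ≡ 6 (mod 10).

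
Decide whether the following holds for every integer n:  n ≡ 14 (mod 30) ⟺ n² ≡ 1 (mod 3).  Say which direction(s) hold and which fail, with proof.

(→) Suppose n ≡ 14 (mod 30). Then n² ≡ 14² = 196 (mod 30), and since 3 ∣ 30, also n² ≡ 1 (mod 3).

(←) This fails: take n = 1. Then 1² = 1 ≡ 1 (mod 3), yet 1 ≡ 1 (mod 30), not 14.

(⇒) holds; (⇐) fails.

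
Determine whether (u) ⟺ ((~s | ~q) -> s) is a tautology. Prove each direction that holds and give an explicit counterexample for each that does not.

Neither direction holds.

[⇒] This fails. Under u = T, q = F, s = F, the left side is true but the right side is false.

[⇐] This fails. Under u = F, q = F, s = T, the left side is false but the right side is true.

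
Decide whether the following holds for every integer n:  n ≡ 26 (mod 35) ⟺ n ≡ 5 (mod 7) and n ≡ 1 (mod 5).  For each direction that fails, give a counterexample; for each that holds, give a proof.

(→) Suppose n ≡ 26 (mod 35); write n = 35j + 26. Since 7 ∣ 35, reducing mod 7 gives n ≡ 26 ≡ 5 (mod 7); since 5 ∣ 35, reducing mod 5 gives n ≡ 26 ≡ 1 (mod 5).

(←) Conversely, if n ≡ 5 (mod 7) and n ≡ 1 (mod 5), then by the Chinese remainder theorem n ≡ 26 (mod 35). This is exactly n ≡ 26 (mod 35).

Both directions hold.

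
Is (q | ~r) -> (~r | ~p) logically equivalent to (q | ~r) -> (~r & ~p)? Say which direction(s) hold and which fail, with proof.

Only the reverse direction holds.

(⟸) Assume the antecedent. If r is true, the antecedent forces (r = T, p = F, q = F) or (r = T, p = T, q = F), and (q | ~r) -> (~r | ~p) holds there. If r is false, (q | ~r) -> (~r | ~p) reduces to true regardless of the other variables. Either way (q | ~r) -> (~r | ~p) holds.

(⟹) This fails. Under r = F, p = T, q = F, the left side is true but the right side is false.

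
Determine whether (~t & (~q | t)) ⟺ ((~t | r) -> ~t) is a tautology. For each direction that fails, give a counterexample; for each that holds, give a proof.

(⇒) Assume the antecedent. If t is true, the antecedent cannot hold. If t is false, (~t | r) -> ~t reduces to true regardless of the other variables. Either way (~t | r) -> ~t holds.

(⇐) This fails. Under t = T, r = F, q = F, the left side is false but the right side is true.

(⇒) holds; (⇐) fails.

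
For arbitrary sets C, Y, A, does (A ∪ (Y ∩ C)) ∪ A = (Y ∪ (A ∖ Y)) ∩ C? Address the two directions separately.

The sets are not equal: only the reverse inclusion holds.

(⟹) This inclusion fails. Take C = ∅, Y = ∅, A = {1}; then 1 ∈ (A ∪ (Y ∩ C)) ∪ A but 1 ∉ (Y ∪ (A ∖ Y)) ∩ C.

(⟸) Let x ∈ (Y ∪ (A ∖ Y)) ∩ C. Then either x ∈ C ∩ Y and x ∉ A; or x ∈ C ∩ A and x ∉ Y; or x ∈ C ∩ Y ∩ A. In each case x ∈ (A ∪ (Y ∩ C)) ∪ A, so (Y ∪ (A ∖ Y)) ∩ C ⊆ (A ∪ (Y ∩ C)) ∪ A.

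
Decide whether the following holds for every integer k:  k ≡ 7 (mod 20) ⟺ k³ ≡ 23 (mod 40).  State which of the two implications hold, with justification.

[⇐] The residues r modulo 40 with r³ ≡ 23 (mod 40) are exactly {7}, and each is ≡ 7 (mod 20).

[⇒] This fails: take k = 27. Then 27 ≡ 7 (mod 20), but 27³ = 19683 ≡ 3 (mod 40), not 23.

(⇒) fails; (⇐) holds.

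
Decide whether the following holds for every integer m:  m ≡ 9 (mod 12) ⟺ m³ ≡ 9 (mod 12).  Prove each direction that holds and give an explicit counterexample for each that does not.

Both directions hold; the statement is true.

[⇒] Suppose m ≡ 9 (mod 12). Write m = 12j + 9. Then (12j + 9)³ = 1728j³ + 3888j² + 2916j + 729 = 12(144j³ + 324j² + 243j + 60) + 9, so m³ ≡ 9 (mod 12).

[⇐] Conversely, suppose m³ ≡ 9 (mod 12). The only residue r in {0, …, 11} with r³ ≡ 9 (mod 12) is r = 9, so m ≡ 9 (mod 12).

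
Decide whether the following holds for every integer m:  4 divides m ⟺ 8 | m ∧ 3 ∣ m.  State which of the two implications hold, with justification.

(→) This fails: take m = 4. Certainly 4 ∣ 4, but 8 ∤ 4.

(←) Suppose 8 ∣ m and 3 ∣ m. Any common multiple of 8 and 3 is a multiple of their lcm; here gcd(8, 3) = 1, so lcm(8, 3) = 8·3 = 24, so 24 ∣ m. Since 4 ∣ 24, it follows that 4 ∣ m.

Not equivalent: only (⇐) holds.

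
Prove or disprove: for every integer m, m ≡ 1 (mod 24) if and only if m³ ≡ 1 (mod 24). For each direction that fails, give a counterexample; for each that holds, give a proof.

Forward direction. Suppose m ≡ 1 (mod 24). Write m = 24j + 1. Then (24j + 1)³ = 13824j³ + 1728j² + 72j + 1 = 24(576j³ + 72j² + 3j) + 1, so m³ ≡ 1 (mod 24).

Converse. Suppose m³ ≡ 1 (mod 24). The only residue r in {0, …, 23} with r³ ≡ 1 (mod 24) is r = 1, so m ≡ 1 (mod 24).

Both directions hold.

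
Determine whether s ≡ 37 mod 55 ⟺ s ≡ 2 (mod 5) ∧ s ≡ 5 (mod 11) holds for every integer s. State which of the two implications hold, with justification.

Neither implication holds.

[⇒] This fails: s = 37 gives 37 ≡ 37 (mod 55) but 37 ≡ 4 (mod 11), so the conjunction on the right does not hold.

[⇐] This fails: s = 27 satisfies both congruences on the right (27 ≡ 2 mod 5 and 27 ≡ 5 mod 11) yet 27 ≡ 27 (mod 55), not 37.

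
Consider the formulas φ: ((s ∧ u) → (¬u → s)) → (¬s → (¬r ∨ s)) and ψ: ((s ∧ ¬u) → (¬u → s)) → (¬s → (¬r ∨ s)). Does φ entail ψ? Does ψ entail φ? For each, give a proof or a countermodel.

Equivalent; both directions hold.

[⇒] Assume the antecedent. If r is true, the antecedent forces (u = F, r = T, s = T) or (u = T, r = T, s = T), and the consequent holds there. If r is false, the consequent reduces to true regardless of the other variables. Either way the consequent holds.

[⇐] Assume the antecedent. If r is true, the antecedent forces (u = F, r = T, s = T) or (u = T, r = T, s = T), and the consequent holds there. If r is false, the consequent reduces to true regardless of the other variables. Either way the consequent holds.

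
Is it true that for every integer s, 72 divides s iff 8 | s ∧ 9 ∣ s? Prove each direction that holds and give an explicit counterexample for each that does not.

Both implications hold.

[⇒] If 72 ∣ s, write s = 72q. Since 72 = 9·8, s = 8·(9q), so 8 ∣ s; and since 72 = 8·9, s = 9·(8q), so 9 ∣ s.

[⇐] Suppose 8 ∣ s and 9 ∣ s. Any common multiple of 8 and 9 is a multiple of their lcm; here gcd(8, 9) = 1, so lcm(8, 9) = 8·9 = 72, so 72 ∣ s.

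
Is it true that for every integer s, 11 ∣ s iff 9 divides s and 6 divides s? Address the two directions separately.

Both directions fail.

(→) This fails: take s = 11. Certainly 11 ∣ 11, but 9 ∤ 11.

(←) This fails: take s = 18. Both 9 ∣ 18 and 6 ∣ 18, yet 18 is not a multiple of 11 (since 18 = 1·11 + 7), so 11 ∤ 18.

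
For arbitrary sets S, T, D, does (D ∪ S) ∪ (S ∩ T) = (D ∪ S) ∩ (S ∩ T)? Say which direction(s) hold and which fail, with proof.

(⟹) This inclusion fails. Take S = {1}, T = ∅, D = ∅; then 1 ∈ (D ∪ S) ∪ (S ∩ T) but 1 ∉ (D ∪ S) ∩ (S ∩ T).

(⟸) Let x ∈ (D ∪ S) ∩ (S ∩ T). Then either x ∈ S ∩ T and x ∉ D; or x ∈ S ∩ T ∩ D. In each case x ∈ (D ∪ S) ∪ (S ∩ T), so (D ∪ S) ∩ (S ∩ T) ⊆ (D ∪ S) ∪ (S ∩ T).

Only the reverse inclusion holds.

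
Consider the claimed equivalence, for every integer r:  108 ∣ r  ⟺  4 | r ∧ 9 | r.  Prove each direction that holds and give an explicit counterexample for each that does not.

Not equivalent: only (⇒) holds.

(⇒) If 108 ∣ r, write r = 108q. Since 108 = 27·4, r = 4·(27q), so 4 ∣ r; and since 108 = 12·9, r = 9·(12q), so 9 ∣ r.

(⇐) This fails: take r = 36. Both 4 ∣ 36 and 9 ∣ 36, yet 36 is not a multiple of 108 (since 36 = 0·108 + 36), so 108 ∤ 36.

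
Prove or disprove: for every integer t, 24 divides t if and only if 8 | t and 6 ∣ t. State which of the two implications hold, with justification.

Both directions hold; the statement is true.

(⟹) If 24 ∣ t, write t = 24q. Since 24 = 3·8, t = 8·(3q), so 8 ∣ t; and since 24 = 4·6, t = 6·(4q), so 6 ∣ t.

(⟸) Suppose 8 ∣ t and 6 ∣ t. Any common multiple of 8 and 6 is a multiple of their lcm; here lcm(8, 6) = 8·6/gcd(8, 6) = 48/2 = 24, so 24 ∣ t.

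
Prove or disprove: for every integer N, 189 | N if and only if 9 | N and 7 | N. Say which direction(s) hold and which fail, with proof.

Converse. This fails: take N = 63. Both 9 ∣ 63 and 7 ∣ 63, yet 63 is not a multiple of 189 (since 63 = 0·189 + 63), so 189 ∤ 63.

Forward direction. If 189 ∣ N, write N = 189q. Since 189 = 21·9, N = 9·(21q), so 9 ∣ N; and since 189 = 27·7, N = 7·(27q), so 7 ∣ N.

(⇒) holds; (⇐) fails.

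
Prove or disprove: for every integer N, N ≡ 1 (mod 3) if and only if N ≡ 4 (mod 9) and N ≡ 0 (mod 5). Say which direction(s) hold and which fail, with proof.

Only the reverse direction holds.

Forward direction. This fails: N = 1 gives 1 ≡ 1 (mod 3) but 1 ≡ 1 (mod 9), so the conjunction on the right does not hold.

Converse. If N ≡ 4 (mod 9) and N ≡ 0 (mod 5), then by the Chinese remainder theorem N ≡ 40 (mod 45). Since 40 ≡ 1 (mod 3) and 3 ∣ 45, we get N ≡ 1 (mod 3).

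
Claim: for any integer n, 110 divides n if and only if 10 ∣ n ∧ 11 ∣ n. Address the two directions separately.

Both directions hold.

[⇒] If 110 ∣ n, write n = 110q. Since 110 = 11·10, n = 10·(11q), so 10 ∣ n; and since 110 = 10·11, n = 11·(10q), so 11 ∣ n.

[⇐] Suppose 10 ∣ n and 11 ∣ n. Any common multiple of 10 and 11 is a multiple of their lcm; here gcd(10, 11) = 1, so lcm(10, 11) = 10·11 = 110, so 110 ∣ n.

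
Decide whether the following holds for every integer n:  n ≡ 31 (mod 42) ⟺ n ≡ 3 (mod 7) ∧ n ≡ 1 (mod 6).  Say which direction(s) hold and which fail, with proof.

(⟸) If n ≡ 3 (mod 7) and n ≡ 1 (mod 6), then by the Chinese remainder theorem n ≡ 31 (mod 42). This is exactly n ≡ 31 (mod 42).

(⟹) Suppose n ≡ 31 (mod 42); write n = 42j + 31. Since 7 ∣ 42, reducing mod 7 gives n ≡ 31 ≡ 3 (mod 7); since 6 ∣ 42, reducing mod 6 gives n ≡ 31 ≡ 1 (mod 6).

Both directions hold.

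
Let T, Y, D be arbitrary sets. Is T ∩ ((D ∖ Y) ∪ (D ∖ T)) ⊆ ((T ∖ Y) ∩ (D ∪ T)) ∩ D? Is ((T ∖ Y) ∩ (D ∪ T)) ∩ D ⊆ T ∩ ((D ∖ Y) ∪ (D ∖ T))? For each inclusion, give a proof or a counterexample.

(⊆) Let x ∈ T ∩ ((D ∖ Y) ∪ (D ∖ T)). Then x ∈ T ∩ D and x ∉ Y, from which x ∈ ((T ∖ Y) ∩ (D ∪ T)) ∩ D.

(⊇) Let x ∈ ((T ∖ Y) ∩ (D ∪ T)) ∩ D. Then x ∈ T ∩ D and x ∉ Y, from which x ∈ T ∩ ((D ∖ Y) ∪ (D ∖ T)).

Both inclusions hold; the sets are equal.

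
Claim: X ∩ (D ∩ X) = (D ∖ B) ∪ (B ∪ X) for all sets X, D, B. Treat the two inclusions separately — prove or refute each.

(⊆) Let x ∈ X ∩ (D ∩ X). Then either x ∈ X ∩ D and x ∉ B; or x ∈ X ∩ D ∩ B. In each case x ∈ (D ∖ B) ∪ (B ∪ X), so X ∩ (D ∩ X) ⊆ (D ∖ B) ∪ (B ∪ X).

(⊇) This inclusion fails. Take X = {1}, D = ∅, B = ∅; then 1 ∈ (D ∖ B) ∪ (B ∪ X) but 1 ∉ X ∩ (D ∩ X).

(⊆) holds; (⊇) fails.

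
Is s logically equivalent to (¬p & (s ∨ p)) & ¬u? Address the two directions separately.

The forward direction fails; the converse holds.

(⇒) This fails. Under s = T, p = T, u = F, the left side is true but the right side is false.

(⇐) Assume the antecedent. If s is true, s reduces to true regardless of the other variables. If s is false, the antecedent cannot hold. Either way s holds.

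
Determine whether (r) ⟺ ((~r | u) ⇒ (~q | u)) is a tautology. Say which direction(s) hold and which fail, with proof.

Not equivalent: only (⇒) holds.

(⇒) Assume the antecedent. If r is true, (~r | u) ⇒ (~q | u) reduces to true regardless of the other variables. If r is false, the antecedent cannot hold. Either way (~r | u) ⇒ (~q | u) holds.

(⇐) This fails. Under r = F, q = F, u = F, the left side is false but the right side is true.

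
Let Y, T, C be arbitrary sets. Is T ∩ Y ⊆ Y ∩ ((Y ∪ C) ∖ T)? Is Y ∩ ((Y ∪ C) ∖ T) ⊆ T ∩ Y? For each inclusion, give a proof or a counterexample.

(⊆) fails and (⊇) fails.

(⊆) This inclusion fails. Take Y = {1}, T = {1}, C = ∅; then 1 ∈ T ∩ Y but 1 ∉ Y ∩ ((Y ∪ C) ∖ T).

(⊇) This inclusion fails. Take Y = {1}, T = ∅, C = ∅; then 1 ∈ Y ∩ ((Y ∪ C) ∖ T) but 1 ∉ T ∩ Y.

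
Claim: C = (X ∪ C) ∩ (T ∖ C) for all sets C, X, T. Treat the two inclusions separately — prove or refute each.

Both inclusions fail.

Forward inclusion. This inclusion fails. Take C = {1}, X = ∅, T = ∅; then 1 ∈ C but 1 ∉ (X ∪ C) ∩ (T ∖ C).

Reverse inclusion. This inclusion fails. Take C = ∅, X = {1}, T = {1}; then 1 ∈ (X ∪ C) ∩ (T ∖ C) but 1 ∉ C.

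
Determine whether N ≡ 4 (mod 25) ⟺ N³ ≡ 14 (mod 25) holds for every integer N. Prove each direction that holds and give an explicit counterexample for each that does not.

(⟹) Suppose N ≡ 4 (mod 25). Write N = 25j + 4. Then (25j + 4)³ = 15625j³ + 7500j² + 1200j + 64 = 25(625j³ + 300j² + 48j + 2) + 14, so N³ ≡ 14 (mod 25).

(⟸) Conversely, suppose N³ ≡ 14 (mod 25). The only residue r in {0, …, 24} with r³ ≡ 14 (mod 25) is r = 4, so N ≡ 4 (mod 25).

Equivalent; both directions hold.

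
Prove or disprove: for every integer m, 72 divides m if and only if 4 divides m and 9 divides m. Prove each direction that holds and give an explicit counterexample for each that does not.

Only the forward implication holds.

[⇒] If 72 ∣ m, write m = 72q. Since 72 = 18·4, m = 4·(18q), so 4 ∣ m; and since 72 = 8·9, m = 9·(8q), so 9 ∣ m.

[⇐] This fails: take m = 36. Both 4 ∣ 36 and 9 ∣ 36, yet 36 is not a multiple of 72 (since 36 = 0·72 + 36), so 72 ∤ 36.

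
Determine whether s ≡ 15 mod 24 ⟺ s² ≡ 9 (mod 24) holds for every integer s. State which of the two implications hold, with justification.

(←) This fails: take s = 3. Then 3² = 9 ≡ 9 (mod 24), yet 3 ≡ 3 (mod 24), not 15.

(→) Suppose s ≡ 15 mod 24. Write s = 24j + 15. Then (24j + 15)² = 576j² + 720j + 225 = 24(24j² + 30j + 9) + 9, so s² ≡ 9 (mod 24).

(⇒) holds; (⇐) fails.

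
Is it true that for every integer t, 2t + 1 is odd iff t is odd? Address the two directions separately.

[⇒] This fails: take t = 4. Then 2t + 1 = 9, which is odd, yet t = 4 is even, not odd.

[⇐] Suppose t is odd. Since 2 is even, 2t is even for every t, so 2t + 1 has the same parity as 1, which is odd. Hence 2t + 1 is odd.

The forward direction fails; the converse holds.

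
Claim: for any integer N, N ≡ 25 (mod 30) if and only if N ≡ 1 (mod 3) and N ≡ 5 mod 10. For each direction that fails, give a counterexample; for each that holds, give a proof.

(⟹) Suppose N ≡ 25 (mod 30); write N = 30j + 25. Since 3 ∣ 30, reducing mod 3 gives N ≡ 25 ≡ 1 (mod 3); since 10 ∣ 30, reducing mod 10 gives N ≡ 25 ≡ 5 (mod 10).

(⟸) Conversely, if N ≡ 1 (mod 3) and N ≡ 5 (mod 10), then by the Chinese remainder theorem N ≡ 25 (mod 30). This is exactly N ≡ 25 (mod 30).

Equivalent; both directions hold.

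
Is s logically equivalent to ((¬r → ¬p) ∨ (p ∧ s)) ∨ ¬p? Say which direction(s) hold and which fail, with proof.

The forward direction holds; the converse fails.

(→) Assume the antecedent. If r is true, ((¬r → ¬p) ∨ (p ∧ s)) ∨ ¬p reduces to true regardless of the other variables. If r is false, the antecedent forces (r = F, p = F, s = T) or (r = F, p = T, s = T), and ((¬r → ¬p) ∨ (p ∧ s)) ∨ ¬p holds there. Either way ((¬r → ¬p) ∨ (p ∧ s)) ∨ ¬p holds.

(←) This fails. Under r = F, p = F, s = F, the left side is false but the right side is true.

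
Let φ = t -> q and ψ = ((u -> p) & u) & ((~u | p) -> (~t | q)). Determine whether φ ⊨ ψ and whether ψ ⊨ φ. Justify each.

Forward direction. This fails. Under q = F, p = F, u = F, t = F, the left side is true but the right side is false.

Converse. Assume the antecedent. If q is true, t -> q reduces to true regardless of the other variables. If q is false, the antecedent forces (q = F, p = T, u = T, t = F), and t -> q holds there. Either way t -> q holds.

(⇒) fails; (⇐) holds.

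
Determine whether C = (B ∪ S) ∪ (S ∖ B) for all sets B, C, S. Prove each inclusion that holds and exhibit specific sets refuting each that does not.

Both inclusions fail.

Forward inclusion. This inclusion fails. Take B = ∅, C = {1}, S = ∅; then 1 ∈ C but 1 ∉ (B ∪ S) ∪ (S ∖ B).

Reverse inclusion. This inclusion fails. Take B = {1}, C = ∅, S = ∅; then 1 ∈ (B ∪ S) ∪ (S ∖ B) but 1 ∉ C.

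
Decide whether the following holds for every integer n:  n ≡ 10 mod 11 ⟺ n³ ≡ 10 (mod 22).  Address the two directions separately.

(⟸) The residues r modulo 22 with r³ ≡ 10 (mod 22) are exactly {10}, and each is ≡ 10 (mod 11).

(⟹) This fails: take n = 21. Then 21 ≡ 10 (mod 11), but 21³ = 9261 ≡ 21 (mod 22), not 10.

Only the converse holds.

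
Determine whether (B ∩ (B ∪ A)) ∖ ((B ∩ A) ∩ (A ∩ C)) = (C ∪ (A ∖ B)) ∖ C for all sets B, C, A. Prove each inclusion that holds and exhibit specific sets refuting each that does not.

(⟹) This inclusion fails. Take B = {1}, C = ∅, A = ∅; then 1 ∈ (B ∩ (B ∪ A)) ∖ ((B ∩ A) ∩ (A ∩ C)) but 1 ∉ (C ∪ (A ∖ B)) ∖ C.

(⟸) This inclusion fails. Take B = ∅, C = ∅, A = {1}; then 1 ∈ (C ∪ (A ∖ B)) ∖ C but 1 ∉ (B ∩ (B ∪ A)) ∖ ((B ∩ A) ∩ (A ∩ C)).

(⊆) fails and (⊇) fails.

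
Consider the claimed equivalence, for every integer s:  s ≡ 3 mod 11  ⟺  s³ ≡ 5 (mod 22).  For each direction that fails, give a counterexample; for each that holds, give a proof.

Not equivalent: only (⇐) holds.

[⇒] This fails: take s = 14. Then 14 ≡ 3 (mod 11), but 14³ = 2744 ≡ 16 (mod 22), not 5.

[⇐] Conversely, the residues r modulo 22 with r³ ≡ 5 (mod 22) are exactly {3}, and each is ≡ 3 (mod 11).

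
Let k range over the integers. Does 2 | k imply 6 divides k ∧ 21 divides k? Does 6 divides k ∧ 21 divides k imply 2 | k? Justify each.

Only the converse holds.

[⇒] This fails: take k = 2. Certainly 2 ∣ 2, but 6 ∤ 2.

[⇐] Suppose 6 ∣ k and 21 ∣ k. Any common multiple of 6 and 21 is a multiple of their lcm; here lcm(6, 21) = 6·21/gcd(6, 21) = 126/3 = 42, so 42 ∣ k. Since 2 ∣ 42, it follows that 2 ∣ k.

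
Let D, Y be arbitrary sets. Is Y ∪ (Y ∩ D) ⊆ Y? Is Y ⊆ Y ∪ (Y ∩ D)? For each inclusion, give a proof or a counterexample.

The two sets are equal.

Reverse inclusion. Let x ∈ Y. Then either x ∈ Y and x ∉ D; or x ∈ D ∩ Y. In each case x ∈ Y ∪ (Y ∩ D), so Y ⊆ Y ∪ (Y ∩ D).

Forward inclusion. Let x ∈ Y ∪ (Y ∩ D). Then either x ∈ Y and x ∉ D; or x ∈ D ∩ Y. In each case x ∈ Y, so Y ∪ (Y ∩ D) ⊆ Y.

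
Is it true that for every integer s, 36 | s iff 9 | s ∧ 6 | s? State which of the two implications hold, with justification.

Only the forward direction holds.

Forward direction. If 36 ∣ s, write s = 36q. Since 36 = 4·9, s = 9·(4q), so 9 ∣ s; and since 36 = 6·6, s = 6·(6q), so 6 ∣ s.

Converse. This fails: take s = 18. Both 9 ∣ 18 and 6 ∣ 18, yet 18 is not a multiple of 36 (since 18 = 0·36 + 18), so 36 ∤ 18.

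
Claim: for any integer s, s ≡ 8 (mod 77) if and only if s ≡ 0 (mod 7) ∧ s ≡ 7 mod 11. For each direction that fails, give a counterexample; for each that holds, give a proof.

Neither direction holds.

(⟹) This fails: s = 8 gives 8 ≡ 8 (mod 77) but 8 ≡ 1 (mod 7), so the conjunction on the right does not hold.

(⟸) This fails: s = 7 satisfies both congruences on the right (7 ≡ 0 mod 7 and 7 ≡ 7 mod 11) yet 7 ≡ 7 (mod 77), not 8.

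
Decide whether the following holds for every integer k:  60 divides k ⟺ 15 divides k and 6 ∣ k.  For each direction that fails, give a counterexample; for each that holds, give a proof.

Not equivalent: only (⇒) holds.

(⟹) If 60 ∣ k, write k = 60q. Since 60 = 4·15, k = 15·(4q), so 15 ∣ k; and since 60 = 10·6, k = 6·(10q), so 6 ∣ k.

(⟸) This fails: take k = 30. Both 15 ∣ 30 and 6 ∣ 30, yet 30 is not a multiple of 60 (since 30 = 0·60 + 30), so 60 ∤ 30.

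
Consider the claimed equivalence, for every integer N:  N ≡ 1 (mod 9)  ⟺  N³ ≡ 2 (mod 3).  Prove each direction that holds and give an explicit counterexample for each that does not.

Neither implication holds.

Forward direction. This fails: take N = 1. Then 1 ≡ 1 (mod 9), but 1³ = 1 ≡ 1 (mod 3), not 2.

Converse. This fails: take N = 2. Then 2³ = 8 ≡ 2 (mod 3), yet 2 ≡ 2 (mod 9), not 1.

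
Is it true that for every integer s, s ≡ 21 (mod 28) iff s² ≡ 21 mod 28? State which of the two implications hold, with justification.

Only the forward direction holds.

(⇒) Suppose s ≡ 21 (mod 28). Write s = 28j + 21. Then (28j + 21)² = 784j² + 1176j + 441 = 28(28j² + 42j + 15) + 21, so s² ≡ 21 (mod 28).

(⇐) This fails: take s = 7. Then 7² = 49 ≡ 21 (mod 28), yet 7 ≡ 7 (mod 28), not 21.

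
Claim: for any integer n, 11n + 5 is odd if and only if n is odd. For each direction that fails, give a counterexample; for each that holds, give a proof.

(→) This fails: n = 2 gives 11n + 5 = 27, which is odd, but 2 is even, not odd.

(←) This also fails: n = 7 is odd, but 11n + 5 = 82 is even, not odd.

Neither implication holds.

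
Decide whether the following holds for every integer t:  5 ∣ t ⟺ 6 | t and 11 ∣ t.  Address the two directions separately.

(⟹) This fails: take t = 5. Certainly 5 ∣ 5, but 6 ∤ 5.

(⟸) This fails: take t = 66. Both 6 ∣ 66 and 11 ∣ 66, yet 66 is not a multiple of 5 (since 66 = 13·5 + 1), so 5 ∤ 66.

Neither direction holds.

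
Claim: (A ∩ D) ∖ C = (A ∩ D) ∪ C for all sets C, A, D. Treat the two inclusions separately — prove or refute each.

(⟸) This inclusion fails. Take C = {1}, A = ∅, D = ∅; then 1 ∈ (A ∩ D) ∪ C but 1 ∉ (A ∩ D) ∖ C.

(⟹) Let x ∈ (A ∩ D) ∖ C. Then x ∈ A ∩ D and x ∉ C, from which x ∈ (A ∩ D) ∪ C.

The sets are not equal: only the forward inclusion holds.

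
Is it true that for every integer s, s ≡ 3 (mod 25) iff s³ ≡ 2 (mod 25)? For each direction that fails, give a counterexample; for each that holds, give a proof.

Both directions hold; the statement is true.

(⟸) Suppose s³ ≡ 2 (mod 25). The only residue r in {0, …, 24} with r³ ≡ 2 (mod 25) is r = 3, so s ≡ 3 (mod 25).

(⟹) Suppose s ≡ 3 (mod 25). Write s = 25j + 3. Then (25j + 3)³ = 15625j³ + 5625j² + 675j + 27 = 25(625j³ + 225j² + 27j + 1) + 2, so s³ ≡ 2 (mod 25).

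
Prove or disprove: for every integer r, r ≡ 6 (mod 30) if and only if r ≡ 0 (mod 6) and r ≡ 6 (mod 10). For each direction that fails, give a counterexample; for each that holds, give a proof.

The biconditional holds.

Forward direction. Suppose r ≡ 6 (mod 30); write r = 30j + 6. Since 6 ∣ 30, reducing mod 6 gives r ≡ 6 ≡ 0 (mod 6); since 10 ∣ 30, reducing mod 10 gives r ≡ 6 (mod 10).

Converse. If r ≡ 0 (mod 6) and r ≡ 6 (mod 10), then by the Chinese remainder theorem r ≡ 6 (mod 30). This is exactly r ≡ 6 (mod 30).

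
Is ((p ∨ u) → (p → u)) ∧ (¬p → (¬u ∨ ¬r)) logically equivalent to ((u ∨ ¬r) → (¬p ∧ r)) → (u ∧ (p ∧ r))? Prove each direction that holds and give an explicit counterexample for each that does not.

Neither direction holds.

(→) This fails. Under p = F, r = T, u = F, the left side is true but the right side is false.

(←) This fails. Under p = T, r = F, u = F, the left side is false but the right side is true.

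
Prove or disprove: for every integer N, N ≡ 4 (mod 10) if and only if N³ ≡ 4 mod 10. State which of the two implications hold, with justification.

Equivalent; both directions hold.

Forward direction. Suppose N ≡ 4 (mod 10). Write N = 10j + 4. Then (10j + 4)³ = 1000j³ + 1200j² + 480j + 64 = 10(100j³ + 120j² + 48j + 6) + 4, so N³ ≡ 4 (mod 10).

Converse. Suppose N³ ≡ 4 (mod 10). The only residue r in {0, …, 9} with r³ ≡ 4 (mod 10) is r = 4, so N ≡ 4 (mod 10).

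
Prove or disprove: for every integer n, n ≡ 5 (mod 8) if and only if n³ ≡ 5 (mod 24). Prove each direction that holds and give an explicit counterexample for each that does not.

Not equivalent: only (⇐) holds.

(→) This fails: take n = 13. Then 13 ≡ 5 (mod 8), but 13³ = 2197 ≡ 13 (mod 24), not 5.

(←) Conversely, the residues r modulo 24 with r³ ≡ 5 (mod 24) are exactly {5}, and each is ≡ 5 (mod 8).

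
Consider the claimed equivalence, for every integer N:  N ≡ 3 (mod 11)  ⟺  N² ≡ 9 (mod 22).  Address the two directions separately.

(⇒) fails and (⇐) fails.

(⇒) This fails: take N = 14. Then 14 ≡ 3 (mod 11), but 14² = 196 ≡ 20 (mod 22), not 9.

(⇐) This fails: take N = 19. Then 19² = 361 ≡ 9 (mod 22), yet 19 ≡ 8 (mod 11), not 3.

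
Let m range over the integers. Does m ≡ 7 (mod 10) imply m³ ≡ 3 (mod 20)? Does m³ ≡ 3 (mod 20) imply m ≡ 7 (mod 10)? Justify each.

Only the converse holds.

(⇒) This fails: take m = 17. Then 17 ≡ 7 (mod 10), but 17³ = 4913 ≡ 13 (mod 20), not 3.

(⇐) Conversely, the residues r modulo 20 with r³ ≡ 3 (mod 20) are exactly {7}, and each is ≡ 7 (mod 10).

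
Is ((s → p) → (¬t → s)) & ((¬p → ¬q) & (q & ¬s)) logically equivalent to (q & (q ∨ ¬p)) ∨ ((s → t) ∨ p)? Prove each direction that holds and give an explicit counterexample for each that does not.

Only the forward implication holds.

(⇒) Assume the antecedent. If q is true, (q & (q ∨ ¬p)) ∨ ((s → t) ∨ p) reduces to true regardless of the other variables. If q is false, the antecedent cannot hold. Either way (q & (q ∨ ¬p)) ∨ ((s → t) ∨ p) holds.

(⇐) This fails. Under q = F, t = F, p = F, s = F, the left side is false but the right side is true.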